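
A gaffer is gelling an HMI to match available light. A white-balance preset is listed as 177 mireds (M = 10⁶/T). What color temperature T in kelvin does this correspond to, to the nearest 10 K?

T = 10⁶ / 177 = 5649.72 K → 5650 K.

5650 K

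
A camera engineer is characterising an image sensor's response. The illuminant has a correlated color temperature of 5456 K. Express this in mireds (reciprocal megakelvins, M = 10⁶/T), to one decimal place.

M = 10⁶ / 5456 = 183.284 → 183.3 mireds.

183.3 mireds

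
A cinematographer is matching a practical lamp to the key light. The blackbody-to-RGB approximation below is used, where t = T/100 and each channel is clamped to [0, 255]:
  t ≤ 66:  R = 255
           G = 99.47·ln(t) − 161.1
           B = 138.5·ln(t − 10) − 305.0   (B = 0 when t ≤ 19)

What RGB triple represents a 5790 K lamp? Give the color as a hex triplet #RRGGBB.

#FFF3E7

t = 5790/100 = 57.9; the t ≤ 66 branch applies.
R = 255 by definition for t ≤ 66.
G = 99.47·ln 57.9 − 161.1 = 99.47·4.0587 − 161.1 = 242.621.
B = 138.5·ln(57.9 − 10) − 305.0 = 138.5·ln 47.9 − 305.0 = 138.5·3.8691 − 305.0 = 230.872.
Rounded: (255, 243, 231).
In hex: #FFF3E7.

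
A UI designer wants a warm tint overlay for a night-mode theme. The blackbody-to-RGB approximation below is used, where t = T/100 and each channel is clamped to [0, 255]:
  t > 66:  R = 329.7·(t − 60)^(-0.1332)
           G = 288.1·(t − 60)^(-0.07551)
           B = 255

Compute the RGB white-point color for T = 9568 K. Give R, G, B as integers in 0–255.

t = 9568/100 = 95.68; the t > 66 branch applies.
R = 329.7·(95.68 − 60)^(-0.1332) = 329.7·35.68^(-0.1332) = 329.7·0.62118 = 204.803.
G = 288.1·(95.68 − 60)^(-0.07551) = 288.1·35.68^(-0.07551) = 288.1·0.76344 = 219.948.
B = 255 by definition for t > 66.
Rounded: (205, 220, 255).

R=205, G=220, B=255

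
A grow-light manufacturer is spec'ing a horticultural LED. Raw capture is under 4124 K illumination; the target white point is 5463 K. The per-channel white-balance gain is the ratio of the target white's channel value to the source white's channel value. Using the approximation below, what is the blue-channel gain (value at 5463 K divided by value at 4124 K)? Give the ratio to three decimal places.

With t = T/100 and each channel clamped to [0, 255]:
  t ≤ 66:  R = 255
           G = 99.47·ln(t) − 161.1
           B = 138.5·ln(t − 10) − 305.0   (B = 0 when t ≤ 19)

At 4124 K (t = 41.24):
  B = 138.5·ln(41.24 − 10) − 305.0 = 138.5·ln 31.24 − 305.0 = 138.5·3.4417 − 305.0 = 171.675.
At 5463 K (t = 54.63):
  B = 138.5·ln(54.63 − 10) − 305.0 = 138.5·ln 44.63 − 305.0 = 138.5·3.7984 − 305.0 = 221.079.
Gain = 221.079 / 171.675 = 1.2878 → 1.288.

1.288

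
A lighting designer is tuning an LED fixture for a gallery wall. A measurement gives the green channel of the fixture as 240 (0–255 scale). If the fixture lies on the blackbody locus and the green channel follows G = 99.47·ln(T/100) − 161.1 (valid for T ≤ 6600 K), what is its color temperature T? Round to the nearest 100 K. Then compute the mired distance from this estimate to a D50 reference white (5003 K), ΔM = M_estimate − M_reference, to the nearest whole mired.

-21 mireds

ln t = (240 + 161.1) / 99.47 = 4.0324.
t = e^4.0324 = 56.394.
T = 100·t = 5639 K → 5600 K to the nearest 100 K.
M_estimate = 10⁶/5600 = 178.57; M_reference = 10⁶/5003 = 199.88.
ΔM = 178.57 − 199.88 = -21.31 → -21 mireds.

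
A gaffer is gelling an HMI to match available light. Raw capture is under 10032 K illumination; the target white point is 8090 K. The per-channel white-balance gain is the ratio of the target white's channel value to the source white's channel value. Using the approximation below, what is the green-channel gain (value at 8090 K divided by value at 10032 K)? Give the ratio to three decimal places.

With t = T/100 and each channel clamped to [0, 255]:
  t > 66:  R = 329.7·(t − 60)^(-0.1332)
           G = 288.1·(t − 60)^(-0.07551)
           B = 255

1.051

At 10032 K (t = 100.32):
  G = 288.1·(100.32 − 60)^(-0.07551) = 288.1·40.32^(-0.07551) = 288.1·0.75643 = 217.927.
At 8090 K (t = 80.9):
  G = 288.1·(80.9 − 60)^(-0.07551) = 288.1·20.9^(-0.07551) = 288.1·0.79491 = 229.012.
Gain = 229.012 / 217.927 = 1.0509 → 1.051.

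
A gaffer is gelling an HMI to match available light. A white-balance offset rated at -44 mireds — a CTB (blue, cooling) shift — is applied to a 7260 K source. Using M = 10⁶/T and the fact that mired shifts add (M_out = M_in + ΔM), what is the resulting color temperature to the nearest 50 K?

M_in = 10⁶/7260 = 137.74 mireds.
M_out = 137.74 + (-44) = 93.74 mireds.
T_out = 10⁶/93.74 = 10667.7 K → 10650 K.

10650 K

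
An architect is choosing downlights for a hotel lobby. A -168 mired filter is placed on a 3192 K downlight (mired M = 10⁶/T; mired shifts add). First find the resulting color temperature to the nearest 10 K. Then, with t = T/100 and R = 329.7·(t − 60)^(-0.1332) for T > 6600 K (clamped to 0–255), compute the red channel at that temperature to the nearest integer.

M_in = 10⁶/3192 = 313.28; M_out = 313.28 + (-168) = 145.28.
T_out = 10⁶/145.28 = 6883.1 K → 6880 K; t = 68.8.
R = 329.7·(68.8 − 60)^(-0.1332) = 329.7·8.8^(-0.1332) = 329.7·0.74851 = 246.782.
Rounded: 247.

247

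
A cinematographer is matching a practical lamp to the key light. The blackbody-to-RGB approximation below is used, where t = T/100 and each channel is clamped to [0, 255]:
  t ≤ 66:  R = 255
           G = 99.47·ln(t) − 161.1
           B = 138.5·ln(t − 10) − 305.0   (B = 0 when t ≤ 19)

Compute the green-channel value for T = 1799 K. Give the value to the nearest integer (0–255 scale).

t = 1799/100 = 17.99; the t ≤ 66 branch applies.
G = 99.47·ln 17.99 − 161.1 = 99.47·2.8898 − 161.1 = 126.350.
Rounded: 126.

126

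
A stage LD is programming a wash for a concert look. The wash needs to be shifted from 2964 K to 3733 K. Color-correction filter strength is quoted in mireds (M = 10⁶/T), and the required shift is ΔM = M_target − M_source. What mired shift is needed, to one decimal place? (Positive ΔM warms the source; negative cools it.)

M_source = 10⁶/2964 = 337.382; M_target = 10⁶/3733 = 267.881.
ΔM = 267.881 − 337.382 = -69.501 → -69.5 mireds, a cooling shift.

-69.5 mireds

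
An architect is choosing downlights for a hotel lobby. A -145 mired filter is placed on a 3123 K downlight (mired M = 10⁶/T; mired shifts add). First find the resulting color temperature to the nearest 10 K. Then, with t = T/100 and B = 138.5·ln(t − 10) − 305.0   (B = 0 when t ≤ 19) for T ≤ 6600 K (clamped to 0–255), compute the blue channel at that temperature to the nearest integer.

M_in = 10⁶/3123 = 320.20; M_out = 320.20 + (-145) = 175.20.
T_out = 10⁶/175.20 = 5707.6 K → 5710 K; t = 57.1.
B = 138.5·ln(57.1 − 10) − 305.0 = 138.5·ln 47.1 − 305.0 = 138.5·3.8523 − 305.0 = 228.540.
Rounded: 229.

229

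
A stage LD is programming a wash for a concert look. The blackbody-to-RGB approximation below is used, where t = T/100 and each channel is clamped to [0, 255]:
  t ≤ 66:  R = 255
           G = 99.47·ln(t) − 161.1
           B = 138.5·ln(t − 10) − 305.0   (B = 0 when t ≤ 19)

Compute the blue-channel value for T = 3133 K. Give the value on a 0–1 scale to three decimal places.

0.466

t = 3133/100 = 31.33; the t ≤ 66 branch applies.
B = 138.5·ln(31.33 − 10) − 305.0 = 138.5·ln 21.33 − 305.0 = 138.5·3.0601 − 305.0 = 118.826.
On a 0–1 scale: 118.826/255 = 0.4660 → 0.466.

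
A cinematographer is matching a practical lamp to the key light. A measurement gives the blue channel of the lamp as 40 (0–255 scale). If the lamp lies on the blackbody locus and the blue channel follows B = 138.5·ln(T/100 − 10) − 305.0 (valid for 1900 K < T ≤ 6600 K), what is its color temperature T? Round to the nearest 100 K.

2200 K

ln(t − 10) = (40 + 305.0) / 138.5 = 2.4910.
t − 10 = e^2.4910 = 12.073, so t = 22.073.
T = 100·t = 2207 K → 2200 K to the nearest 100 K.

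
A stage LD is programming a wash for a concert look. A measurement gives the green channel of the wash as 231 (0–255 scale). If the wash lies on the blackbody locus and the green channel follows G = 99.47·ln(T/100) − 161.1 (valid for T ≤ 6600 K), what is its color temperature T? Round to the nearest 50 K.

5150 K

ln t = (231 + 161.1) / 99.47 = 3.9419.
t = e^3.9419 = 51.516.
T = 100·t = 5152 K → 5150 K to the nearest 50 K.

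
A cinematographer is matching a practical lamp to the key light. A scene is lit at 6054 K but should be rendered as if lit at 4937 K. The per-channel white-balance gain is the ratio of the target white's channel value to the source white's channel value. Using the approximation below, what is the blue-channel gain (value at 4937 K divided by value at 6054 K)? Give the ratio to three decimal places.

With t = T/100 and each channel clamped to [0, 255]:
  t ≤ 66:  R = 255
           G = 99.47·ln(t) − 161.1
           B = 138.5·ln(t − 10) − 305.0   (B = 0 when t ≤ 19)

At 6054 K (t = 60.54):
  B = 138.5·ln(60.54 − 10) − 305.0 = 138.5·ln 50.54 − 305.0 = 138.5·3.9228 − 305.0 = 238.303.
At 4937 K (t = 49.37):
  B = 138.5·ln(49.37 − 10) − 305.0 = 138.5·ln 39.37 − 305.0 = 138.5·3.6730 − 305.0 = 203.711.
Gain = 203.711 / 238.303 = 0.8548 → 0.855.

0.855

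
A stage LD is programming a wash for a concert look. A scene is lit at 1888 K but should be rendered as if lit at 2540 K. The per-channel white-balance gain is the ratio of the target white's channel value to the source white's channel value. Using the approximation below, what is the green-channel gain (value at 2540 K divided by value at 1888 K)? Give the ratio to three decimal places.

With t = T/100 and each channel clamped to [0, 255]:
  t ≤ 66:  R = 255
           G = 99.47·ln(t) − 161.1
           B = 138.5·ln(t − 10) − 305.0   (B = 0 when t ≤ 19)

1.225

At 1888 K (t = 18.88):
  G = 99.47·ln 18.88 − 161.1 = 99.47·2.9381 − 161.1 = 131.153.
At 2540 K (t = 25.4):
  G = 99.47·ln 25.4 − 161.1 = 99.47·3.2347 − 161.1 = 160.661.
Gain = 160.661 / 131.153 = 1.2250 → 1.225.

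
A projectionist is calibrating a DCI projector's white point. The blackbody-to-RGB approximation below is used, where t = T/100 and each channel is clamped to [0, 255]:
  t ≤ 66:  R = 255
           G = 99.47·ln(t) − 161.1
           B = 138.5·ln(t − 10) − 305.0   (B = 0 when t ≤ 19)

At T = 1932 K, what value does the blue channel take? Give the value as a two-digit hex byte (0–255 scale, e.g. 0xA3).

t = 1932/100 = 19.32; the t ≤ 66 branch applies.
B = 138.5·ln(19.32 − 10) − 305.0 = 138.5·ln 9.32 − 305.0 = 138.5·2.2322 − 305.0 = 4.155.
Rounded: 4; in hex, 0x04.

0x04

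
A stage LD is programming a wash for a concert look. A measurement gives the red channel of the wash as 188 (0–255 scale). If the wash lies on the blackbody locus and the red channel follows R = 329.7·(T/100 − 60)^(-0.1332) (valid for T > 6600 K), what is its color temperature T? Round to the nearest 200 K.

12800 K

(t − 60)^(-0.1332) = 188/329.7 = 0.57022.
t − 60 = 0.57022^(1/-0.1332) = 0.57022^(-7.508) = 67.848, so t = 127.848.
T = 100·t = 12785 K → 12800 K to the nearest 200 K.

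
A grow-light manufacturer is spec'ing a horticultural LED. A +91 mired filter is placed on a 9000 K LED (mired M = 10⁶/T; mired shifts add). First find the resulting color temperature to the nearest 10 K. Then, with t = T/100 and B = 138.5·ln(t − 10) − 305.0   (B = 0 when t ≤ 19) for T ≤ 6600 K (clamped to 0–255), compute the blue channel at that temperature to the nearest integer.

204

M_in = 10⁶/9000 = 111.11; M_out = 111.11 + (+91) = 202.11.
T_out = 10⁶/202.11 = 4947.8 K → 4950 K; t = 49.5.
B = 138.5·ln(49.5 − 10) − 305.0 = 138.5·ln 39.5 − 305.0 = 138.5·3.6763 − 305.0 = 204.168.
Rounded: 204.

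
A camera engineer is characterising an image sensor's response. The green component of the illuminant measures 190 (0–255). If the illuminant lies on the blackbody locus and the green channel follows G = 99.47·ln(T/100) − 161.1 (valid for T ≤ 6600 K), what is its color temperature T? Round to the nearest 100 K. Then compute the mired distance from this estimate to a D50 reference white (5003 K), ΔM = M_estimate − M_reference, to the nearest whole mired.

ln t = (190 + 161.1) / 99.47 = 3.5297.
t = e^3.5297 = 34.114.
T = 100·t = 3411 K → 3400 K to the nearest 100 K.
M_estimate = 10⁶/3400 = 294.12; M_reference = 10⁶/5003 = 199.88.
ΔM = 294.12 − 199.88 = 94.24 → +94 mireds.

+94 mireds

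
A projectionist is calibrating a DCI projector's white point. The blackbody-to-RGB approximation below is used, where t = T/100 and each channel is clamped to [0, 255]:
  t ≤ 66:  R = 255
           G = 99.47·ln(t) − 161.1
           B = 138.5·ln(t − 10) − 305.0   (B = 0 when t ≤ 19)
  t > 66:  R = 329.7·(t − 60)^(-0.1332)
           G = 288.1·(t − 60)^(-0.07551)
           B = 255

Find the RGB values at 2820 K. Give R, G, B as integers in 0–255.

t = 2820/100 = 28.2; the t ≤ 66 branch applies.
R = 255 by definition for t ≤ 66.
G = 99.47·ln 28.2 − 161.1 = 99.47·3.3393 − 161.1 = 171.062.
B = 138.5·ln(28.2 − 10) − 305.0 = 138.5·ln 18.2 − 305.0 = 138.5·2.9014 − 305.0 = 96.847.
Rounded: (255, 171, 97).

R=255, G=171, B=97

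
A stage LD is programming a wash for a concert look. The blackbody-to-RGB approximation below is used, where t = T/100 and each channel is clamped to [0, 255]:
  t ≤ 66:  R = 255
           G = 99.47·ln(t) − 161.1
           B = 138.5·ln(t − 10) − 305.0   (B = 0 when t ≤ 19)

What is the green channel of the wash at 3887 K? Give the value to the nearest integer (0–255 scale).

203

t = 3887/100 = 38.87; the t ≤ 66 branch applies.
G = 99.47·ln 38.87 − 161.1 = 99.47·3.6602 − 161.1 = 202.982.
Rounded: 203.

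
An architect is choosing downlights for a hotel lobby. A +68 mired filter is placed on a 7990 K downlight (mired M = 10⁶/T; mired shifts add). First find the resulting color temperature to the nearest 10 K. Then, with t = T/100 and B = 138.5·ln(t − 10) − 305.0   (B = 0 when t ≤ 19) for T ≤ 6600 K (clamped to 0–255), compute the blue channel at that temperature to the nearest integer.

212

M_in = 10⁶/7990 = 125.16; M_out = 125.16 + (+68) = 193.16.
T_out = 10⁶/193.16 = 5177.2 K → 5180 K; t = 51.8.
B = 138.5·ln(51.8 − 10) − 305.0 = 138.5·ln 41.8 − 305.0 = 138.5·3.7329 − 305.0 = 212.006.
Rounded: 212.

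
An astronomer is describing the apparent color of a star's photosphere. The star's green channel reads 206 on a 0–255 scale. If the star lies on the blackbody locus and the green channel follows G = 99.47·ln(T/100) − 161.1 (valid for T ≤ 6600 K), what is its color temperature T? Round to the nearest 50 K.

4000 K

ln t = (206 + 161.1) / 99.47 = 3.6906.
t = e^3.6906 = 40.067.
T = 100·t = 4007 K → 4000 K to the nearest 50 K.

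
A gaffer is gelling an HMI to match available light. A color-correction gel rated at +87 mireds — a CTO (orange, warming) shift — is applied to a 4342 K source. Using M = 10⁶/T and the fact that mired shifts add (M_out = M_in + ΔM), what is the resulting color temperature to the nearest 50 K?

3150 K

M_in = 10⁶/4342 = 230.31 mireds.
M_out = 230.31 + (+87) = 317.31 mireds.
T_out = 10⁶/317.31 = 3151.5 K → 3150 K.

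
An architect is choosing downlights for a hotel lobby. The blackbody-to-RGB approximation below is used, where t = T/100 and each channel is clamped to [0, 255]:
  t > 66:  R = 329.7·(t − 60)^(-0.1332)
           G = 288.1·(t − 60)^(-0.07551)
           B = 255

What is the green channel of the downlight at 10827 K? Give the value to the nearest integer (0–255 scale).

t = 10827/100 = 108.27; the t > 66 branch applies.
G = 288.1·(108.27 − 60)^(-0.07551) = 288.1·48.27^(-0.07551) = 288.1·0.74622 = 214.985.
Rounded: 215.

215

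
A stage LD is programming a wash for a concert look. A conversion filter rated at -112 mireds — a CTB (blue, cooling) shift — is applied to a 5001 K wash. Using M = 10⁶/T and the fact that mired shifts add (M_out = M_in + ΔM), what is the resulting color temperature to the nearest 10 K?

11370 K

M_in = 10⁶/5001 = 199.96 mireds.
M_out = 199.96 + (-112) = 87.96 mireds.
T_out = 10⁶/87.96 = 11368.8 K → 11370 K.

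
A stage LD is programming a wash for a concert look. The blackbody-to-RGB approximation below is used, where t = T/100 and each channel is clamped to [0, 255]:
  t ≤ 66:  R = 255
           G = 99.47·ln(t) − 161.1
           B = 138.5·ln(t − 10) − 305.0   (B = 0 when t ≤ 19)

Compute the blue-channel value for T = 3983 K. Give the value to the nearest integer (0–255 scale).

165

t = 3983/100 = 39.83; the t ≤ 66 branch applies.
B = 138.5·ln(39.83 − 10) − 305.0 = 138.5·ln 29.83 − 305.0 = 138.5·3.3955 − 305.0 = 165.279.
Rounded: 165.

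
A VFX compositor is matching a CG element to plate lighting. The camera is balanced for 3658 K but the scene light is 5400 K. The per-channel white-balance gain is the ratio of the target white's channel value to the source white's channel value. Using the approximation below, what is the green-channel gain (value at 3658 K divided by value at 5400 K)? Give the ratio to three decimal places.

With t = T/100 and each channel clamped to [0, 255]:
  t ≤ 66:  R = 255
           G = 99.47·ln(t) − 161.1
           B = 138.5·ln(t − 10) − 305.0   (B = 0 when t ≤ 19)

At 5400 K (t = 54):
  G = 99.47·ln 54 − 161.1 = 99.47·3.9890 − 161.1 = 235.684.
At 3658 K (t = 36.58):
  G = 99.47·ln 36.58 − 161.1 = 99.47·3.5995 − 161.1 = 196.942.
Gain = 196.942 / 235.684 = 0.8356 → 0.836.

0.836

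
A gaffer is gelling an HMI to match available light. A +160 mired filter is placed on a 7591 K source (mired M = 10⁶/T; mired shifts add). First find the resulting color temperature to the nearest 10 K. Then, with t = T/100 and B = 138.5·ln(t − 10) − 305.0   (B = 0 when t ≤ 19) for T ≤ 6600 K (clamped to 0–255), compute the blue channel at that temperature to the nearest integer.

M_in = 10⁶/7591 = 131.73; M_out = 131.73 + (+160) = 291.73.
T_out = 10⁶/291.73 = 3427.8 K → 3430 K; t = 34.3.
B = 138.5·ln(34.3 − 10) − 305.0 = 138.5·ln 24.3 − 305.0 = 138.5·3.1905 − 305.0 = 136.881.
Rounded: 137.

137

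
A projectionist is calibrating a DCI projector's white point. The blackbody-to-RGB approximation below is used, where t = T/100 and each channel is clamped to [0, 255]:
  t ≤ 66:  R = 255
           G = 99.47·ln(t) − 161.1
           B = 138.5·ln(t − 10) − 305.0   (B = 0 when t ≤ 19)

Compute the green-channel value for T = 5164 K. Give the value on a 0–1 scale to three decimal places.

0.907

t = 5164/100 = 51.64; the t ≤ 66 branch applies.
G = 99.47·ln 51.64 − 161.1 = 99.47·3.9443 − 161.1 = 231.239.
On a 0–1 scale: 231.239/255 = 0.9068 → 0.907.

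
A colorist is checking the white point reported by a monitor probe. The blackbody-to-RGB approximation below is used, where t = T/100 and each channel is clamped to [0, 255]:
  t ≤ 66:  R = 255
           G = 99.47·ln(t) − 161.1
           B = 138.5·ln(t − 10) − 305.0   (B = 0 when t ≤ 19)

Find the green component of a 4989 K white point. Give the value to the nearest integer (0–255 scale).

t = 4989/100 = 49.89; the t ≤ 66 branch applies.
G = 99.47·ln 49.89 − 161.1 = 99.47·3.9098 − 161.1 = 227.810.
Rounded: 228.

228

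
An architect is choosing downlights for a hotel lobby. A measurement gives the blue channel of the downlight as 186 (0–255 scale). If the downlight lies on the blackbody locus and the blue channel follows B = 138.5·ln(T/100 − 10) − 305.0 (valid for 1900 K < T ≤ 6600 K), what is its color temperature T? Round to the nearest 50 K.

4450 K

ln(t − 10) = (186 + 305.0) / 138.5 = 3.5451.
t − 10 = e^3.5451 = 34.644, so t = 44.644.
T = 100·t = 4464 K → 4450 K to the nearest 50 K.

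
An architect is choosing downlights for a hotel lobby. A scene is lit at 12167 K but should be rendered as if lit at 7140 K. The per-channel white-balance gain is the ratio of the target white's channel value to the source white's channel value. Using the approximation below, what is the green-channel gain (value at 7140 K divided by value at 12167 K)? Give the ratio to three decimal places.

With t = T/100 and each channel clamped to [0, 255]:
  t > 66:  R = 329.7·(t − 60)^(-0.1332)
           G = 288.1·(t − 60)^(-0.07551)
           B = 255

1.136

At 12167 K (t = 121.67):
  G = 288.1·(121.67 − 60)^(-0.07551) = 288.1·61.67^(-0.07551) = 288.1·0.73254 = 211.045.
At 7140 K (t = 71.4):
  G = 288.1·(71.4 − 60)^(-0.07551) = 288.1·11.4^(-0.07551) = 288.1·0.83213 = 239.738.
Gain = 239.738 / 211.045 = 1.1360 → 1.136.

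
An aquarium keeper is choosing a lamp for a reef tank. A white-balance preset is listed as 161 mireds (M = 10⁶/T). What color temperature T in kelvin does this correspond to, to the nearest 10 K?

6210 K

T = 10⁶ / 161 = 6211.18 K → 6210 K.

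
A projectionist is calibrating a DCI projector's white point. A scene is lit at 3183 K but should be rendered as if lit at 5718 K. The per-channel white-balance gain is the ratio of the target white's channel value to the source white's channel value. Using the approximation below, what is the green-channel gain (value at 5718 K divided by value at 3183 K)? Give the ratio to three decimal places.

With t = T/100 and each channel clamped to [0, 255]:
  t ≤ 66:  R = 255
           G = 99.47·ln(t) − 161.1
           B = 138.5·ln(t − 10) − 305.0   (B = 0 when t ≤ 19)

1.318

At 3183 K (t = 31.83):
  G = 99.47·ln 31.83 − 161.1 = 99.47·3.4604 − 161.1 = 183.107.
At 5718 K (t = 57.18):
  G = 99.47·ln 57.18 − 161.1 = 99.47·4.0462 − 161.1 = 241.376.
Gain = 241.376 / 183.107 = 1.3182 → 1.318.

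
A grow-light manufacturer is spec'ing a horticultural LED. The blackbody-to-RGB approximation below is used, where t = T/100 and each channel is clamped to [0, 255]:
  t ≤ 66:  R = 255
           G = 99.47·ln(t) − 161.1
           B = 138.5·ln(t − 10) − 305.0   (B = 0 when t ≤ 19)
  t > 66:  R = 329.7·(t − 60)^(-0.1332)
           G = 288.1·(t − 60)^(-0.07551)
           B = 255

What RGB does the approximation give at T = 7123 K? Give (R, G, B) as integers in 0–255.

t = 7123/100 = 71.23; the t > 66 branch applies.
R = 329.7·(71.23 − 60)^(-0.1332) = 329.7·11.23^(-0.1332) = 329.7·0.72459 = 238.896.
G = 288.1·(71.23 − 60)^(-0.07551) = 288.1·11.23^(-0.07551) = 288.1·0.83308 = 240.010.
B = 255 by definition for t > 66.
Rounded: (239, 240, 255).

(239, 240, 255)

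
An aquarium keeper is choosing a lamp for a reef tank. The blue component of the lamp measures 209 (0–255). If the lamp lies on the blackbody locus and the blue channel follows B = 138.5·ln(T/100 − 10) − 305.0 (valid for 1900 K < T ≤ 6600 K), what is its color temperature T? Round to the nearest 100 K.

ln(t − 10) = (209 + 305.0) / 138.5 = 3.7112.
t − 10 = e^3.7112 = 40.903, so t = 50.903.
T = 100·t = 5090 K → 5100 K to the nearest 100 K.

5100 K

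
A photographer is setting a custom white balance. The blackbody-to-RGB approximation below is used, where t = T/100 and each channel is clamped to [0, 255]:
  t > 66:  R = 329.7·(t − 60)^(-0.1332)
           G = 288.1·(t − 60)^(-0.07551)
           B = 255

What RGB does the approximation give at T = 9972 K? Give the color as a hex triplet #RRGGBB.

t = 9972/100 = 99.72; the t > 66 branch applies.
R = 329.7·(99.72 − 60)^(-0.1332) = 329.7·39.72^(-0.1332) = 329.7·0.61237 = 201.897.
G = 288.1·(99.72 − 60)^(-0.07551) = 288.1·39.72^(-0.07551) = 288.1·0.75728 = 218.174.
B = 255 by definition for t > 66.
Rounded: (202, 218, 255).
In hex: #CADAFF.

#CADAFF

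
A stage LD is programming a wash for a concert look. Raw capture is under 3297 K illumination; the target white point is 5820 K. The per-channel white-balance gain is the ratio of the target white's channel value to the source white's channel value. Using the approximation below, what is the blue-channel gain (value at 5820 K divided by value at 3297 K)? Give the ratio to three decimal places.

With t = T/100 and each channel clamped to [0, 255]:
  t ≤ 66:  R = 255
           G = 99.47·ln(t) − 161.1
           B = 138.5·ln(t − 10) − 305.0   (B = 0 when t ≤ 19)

At 3297 K (t = 32.97):
  B = 138.5·ln(32.97 − 10) − 305.0 = 138.5·ln 22.97 − 305.0 = 138.5·3.1342 − 305.0 = 129.085.
At 5820 K (t = 58.2):
  B = 138.5·ln(58.2 − 10) − 305.0 = 138.5·ln 48.2 − 305.0 = 138.5·3.8754 − 305.0 = 231.737.
Gain = 231.737 / 129.085 = 1.7952 → 1.795.

1.795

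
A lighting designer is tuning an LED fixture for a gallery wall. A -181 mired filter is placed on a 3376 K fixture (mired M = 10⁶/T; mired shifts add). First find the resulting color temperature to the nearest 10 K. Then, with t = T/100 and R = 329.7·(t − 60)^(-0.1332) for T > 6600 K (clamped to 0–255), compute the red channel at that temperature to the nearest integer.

213

M_in = 10⁶/3376 = 296.21; M_out = 296.21 + (-181) = 115.21.
T_out = 10⁶/115.21 = 8679.9 K → 8680 K; t = 86.8.
R = 329.7·(86.8 − 60)^(-0.1332) = 329.7·26.8^(-0.1332) = 329.7·0.64532 = 212.761.
Rounded: 213.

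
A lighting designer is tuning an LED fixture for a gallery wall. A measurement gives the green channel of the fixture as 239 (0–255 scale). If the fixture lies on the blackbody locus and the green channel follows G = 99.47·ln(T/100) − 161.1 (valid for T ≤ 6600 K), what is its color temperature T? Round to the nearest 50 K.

ln t = (239 + 161.1) / 99.47 = 4.0223.
t = e^4.0223 = 55.830.
T = 100·t = 5583 K → 5600 K to the nearest 50 K.

5600 K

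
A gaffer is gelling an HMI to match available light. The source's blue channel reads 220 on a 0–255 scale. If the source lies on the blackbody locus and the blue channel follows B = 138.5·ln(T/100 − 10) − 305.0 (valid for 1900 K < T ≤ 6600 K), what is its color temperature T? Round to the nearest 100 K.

ln(t − 10) = (220 + 305.0) / 138.5 = 3.7906.
t − 10 = e^3.7906 = 44.284, so t = 54.284.
T = 100·t = 5428 K → 5400 K to the nearest 100 K.

5400 K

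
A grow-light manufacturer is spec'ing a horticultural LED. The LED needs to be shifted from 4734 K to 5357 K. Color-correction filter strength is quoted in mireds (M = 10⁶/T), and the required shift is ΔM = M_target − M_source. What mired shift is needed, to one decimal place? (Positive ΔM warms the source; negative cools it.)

-24.6 mireds

M_source = 10⁶/4734 = 211.238; M_target = 10⁶/5357 = 186.672.
ΔM = 186.672 − 211.238 = -24.566 → -24.6 mireds, a cooling shift.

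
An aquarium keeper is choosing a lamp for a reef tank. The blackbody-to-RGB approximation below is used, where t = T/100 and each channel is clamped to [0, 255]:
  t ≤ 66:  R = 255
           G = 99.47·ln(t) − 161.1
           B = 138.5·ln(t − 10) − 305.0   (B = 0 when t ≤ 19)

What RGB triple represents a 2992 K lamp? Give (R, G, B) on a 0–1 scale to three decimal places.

t = 2992/100 = 29.92; the t ≤ 66 branch applies.
R = 255 by definition for t ≤ 66.
G = 99.47·ln 29.92 − 161.1 = 99.47·3.3985 − 161.1 = 176.951.
B = 138.5·ln(29.92 − 10) − 305.0 = 138.5·ln 19.92 − 305.0 = 138.5·2.9917 − 305.0 = 109.354.
Dividing each by 255: (1.0000, 0.6939, 0.4288) → (1.000, 0.694, 0.429).

(1.000, 0.694, 0.429)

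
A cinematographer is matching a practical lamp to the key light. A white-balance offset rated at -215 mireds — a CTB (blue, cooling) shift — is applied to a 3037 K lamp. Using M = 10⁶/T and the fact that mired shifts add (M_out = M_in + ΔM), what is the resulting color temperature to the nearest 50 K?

M_in = 10⁶/3037 = 329.27 mireds.
M_out = 329.27 + (-215) = 114.27 mireds.
T_out = 10⁶/114.27 = 8751.0 K → 8750 K.

8750 K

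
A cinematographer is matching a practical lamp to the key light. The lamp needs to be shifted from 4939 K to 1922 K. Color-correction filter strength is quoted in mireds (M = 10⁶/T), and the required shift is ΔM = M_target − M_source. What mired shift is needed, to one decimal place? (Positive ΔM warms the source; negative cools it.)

+317.8 mireds

M_source = 10⁶/4939 = 202.470; M_target = 10⁶/1922 = 520.291.
ΔM = 520.291 − 202.470 = 317.821 → +317.8 mireds, a warming shift.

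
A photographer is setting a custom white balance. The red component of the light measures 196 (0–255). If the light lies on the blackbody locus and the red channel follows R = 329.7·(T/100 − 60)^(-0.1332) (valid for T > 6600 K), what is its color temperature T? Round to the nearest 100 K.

(t − 60)^(-0.1332) = 196/329.7 = 0.59448.
t − 60 = 0.59448^(1/-0.1332) = 0.59448^(-7.508) = 49.621, so t = 109.621.
T = 100·t = 10962 K → 11000 K to the nearest 100 K.

11000 K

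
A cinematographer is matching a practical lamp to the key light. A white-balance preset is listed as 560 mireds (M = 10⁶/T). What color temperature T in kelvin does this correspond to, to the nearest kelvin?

1786 K

T = 10⁶ / 560 = 1785.71 K → 1786 K.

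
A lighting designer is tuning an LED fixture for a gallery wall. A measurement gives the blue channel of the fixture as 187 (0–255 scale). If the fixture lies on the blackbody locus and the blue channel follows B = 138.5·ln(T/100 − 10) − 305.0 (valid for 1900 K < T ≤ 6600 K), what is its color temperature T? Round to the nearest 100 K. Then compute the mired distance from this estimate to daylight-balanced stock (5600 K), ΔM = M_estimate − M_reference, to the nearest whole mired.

+44 mireds

ln(t − 10) = (187 + 305.0) / 138.5 = 3.5523.
t − 10 = e^3.5523 = 34.895, so t = 44.895.
T = 100·t = 4490 K → 4500 K to the nearest 100 K.
M_estimate = 10⁶/4500 = 222.22; M_reference = 10⁶/5600 = 178.57.
ΔM = 222.22 − 178.57 = 43.65 → +44 mireds.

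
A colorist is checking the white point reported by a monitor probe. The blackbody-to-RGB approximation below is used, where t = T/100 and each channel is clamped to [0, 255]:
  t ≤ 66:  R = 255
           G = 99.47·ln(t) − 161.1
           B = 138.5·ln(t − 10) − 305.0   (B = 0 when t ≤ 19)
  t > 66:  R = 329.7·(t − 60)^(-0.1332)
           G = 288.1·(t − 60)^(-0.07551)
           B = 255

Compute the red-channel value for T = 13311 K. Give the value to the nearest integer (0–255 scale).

186

t = 13311/100 = 133.11; the t > 66 branch applies.
R = 329.7·(133.11 − 60)^(-0.1332) = 329.7·73.11^(-0.1332) = 329.7·0.56457 = 186.139.
Rounded: 186.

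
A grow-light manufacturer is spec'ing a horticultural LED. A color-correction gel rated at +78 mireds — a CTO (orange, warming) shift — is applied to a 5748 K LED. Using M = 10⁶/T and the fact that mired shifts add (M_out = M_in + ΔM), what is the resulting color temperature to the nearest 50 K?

M_in = 10⁶/5748 = 173.97 mireds.
M_out = 173.97 + (+78) = 251.97 mireds.
T_out = 10⁶/251.97 = 3968.7 K → 3950 K.

3950 K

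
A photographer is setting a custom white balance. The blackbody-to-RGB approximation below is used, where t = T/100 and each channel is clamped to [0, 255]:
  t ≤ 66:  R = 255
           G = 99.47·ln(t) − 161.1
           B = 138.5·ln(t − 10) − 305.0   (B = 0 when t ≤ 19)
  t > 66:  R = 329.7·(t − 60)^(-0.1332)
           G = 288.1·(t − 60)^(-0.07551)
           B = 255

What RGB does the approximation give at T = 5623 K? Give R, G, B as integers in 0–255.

R=255, G=240, B=226

t = 5623/100 = 56.23; the t ≤ 66 branch applies.
R = 255 by definition for t ≤ 66.
G = 99.47·ln 56.23 − 161.1 = 99.47·4.0295 − 161.1 = 239.709.
B = 138.5·ln(56.23 − 10) − 305.0 = 138.5·ln 46.23 − 305.0 = 138.5·3.8336 − 305.0 = 225.958.
Rounded: (255, 240, 226).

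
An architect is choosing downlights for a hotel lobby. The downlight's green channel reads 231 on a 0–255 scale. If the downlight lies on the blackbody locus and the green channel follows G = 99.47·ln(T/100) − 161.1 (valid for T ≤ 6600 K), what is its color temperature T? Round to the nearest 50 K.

ln t = (231 + 161.1) / 99.47 = 3.9419.
t = e^3.9419 = 51.516.
T = 100·t = 5152 K → 5150 K to the nearest 50 K.

5150 K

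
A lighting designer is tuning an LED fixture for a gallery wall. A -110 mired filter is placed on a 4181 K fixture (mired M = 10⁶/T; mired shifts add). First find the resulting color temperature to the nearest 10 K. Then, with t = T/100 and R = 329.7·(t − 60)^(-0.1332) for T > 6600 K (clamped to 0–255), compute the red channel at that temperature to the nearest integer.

M_in = 10⁶/4181 = 239.18; M_out = 239.18 + (-110) = 129.18.
T_out = 10⁶/129.18 = 7741.3 K → 7740 K; t = 77.4.
R = 329.7·(77.4 − 60)^(-0.1332) = 329.7·17.4^(-0.1332) = 329.7·0.68353 = 225.360.
Rounded: 225.

225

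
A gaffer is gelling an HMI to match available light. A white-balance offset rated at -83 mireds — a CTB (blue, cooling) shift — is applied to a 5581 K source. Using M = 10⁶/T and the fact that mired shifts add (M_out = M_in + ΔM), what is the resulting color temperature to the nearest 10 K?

M_in = 10⁶/5581 = 179.18 mireds.
M_out = 179.18 + (-83) = 96.18 mireds.
T_out = 10⁶/96.18 = 10397.2 K → 10400 K.

10400 K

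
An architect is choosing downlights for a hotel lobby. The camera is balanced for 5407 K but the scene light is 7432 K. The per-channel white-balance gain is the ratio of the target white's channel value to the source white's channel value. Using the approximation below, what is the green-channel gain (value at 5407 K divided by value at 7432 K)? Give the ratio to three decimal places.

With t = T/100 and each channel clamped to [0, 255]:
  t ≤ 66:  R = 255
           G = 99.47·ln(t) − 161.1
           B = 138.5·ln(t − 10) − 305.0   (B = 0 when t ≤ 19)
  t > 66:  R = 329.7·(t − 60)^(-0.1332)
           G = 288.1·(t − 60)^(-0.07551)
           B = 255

1.001

At 7432 K (t = 74.32):
  G = 288.1·(74.32 − 60)^(-0.07551) = 288.1·14.32^(-0.07551) = 288.1·0.81793 = 235.645.
At 5407 K (t = 54.07):
  G = 99.47·ln 54.07 − 161.1 = 99.47·3.9903 − 161.1 = 235.813.
Gain = 235.813 / 235.645 = 1.0007 → 1.001.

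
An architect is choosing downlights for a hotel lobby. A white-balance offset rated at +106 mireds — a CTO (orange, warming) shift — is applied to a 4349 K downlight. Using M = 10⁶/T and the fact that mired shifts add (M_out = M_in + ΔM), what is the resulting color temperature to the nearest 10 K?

2980 K

M_in = 10⁶/4349 = 229.94 mireds.
M_out = 229.94 + (+106) = 335.94 mireds.
T_out = 10⁶/335.94 = 2976.7 K → 2980 K.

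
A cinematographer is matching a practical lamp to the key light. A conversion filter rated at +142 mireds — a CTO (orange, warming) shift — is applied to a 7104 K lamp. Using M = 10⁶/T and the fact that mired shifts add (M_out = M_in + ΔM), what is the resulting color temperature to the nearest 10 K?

3540 K

M_in = 10⁶/7104 = 140.77 mireds.
M_out = 140.77 + (+142) = 282.77 mireds.
T_out = 10⁶/282.77 = 3536.5 K → 3540 K.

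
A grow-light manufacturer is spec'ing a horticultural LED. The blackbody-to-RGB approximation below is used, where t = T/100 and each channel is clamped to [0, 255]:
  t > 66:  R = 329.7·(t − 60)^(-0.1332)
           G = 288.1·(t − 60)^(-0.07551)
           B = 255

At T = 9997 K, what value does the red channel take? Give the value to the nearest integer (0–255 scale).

t = 9997/100 = 99.97; the t > 66 branch applies.
R = 329.7·(99.97 − 60)^(-0.1332) = 329.7·39.97^(-0.1332) = 329.7·0.61186 = 201.729.
Rounded: 202.

202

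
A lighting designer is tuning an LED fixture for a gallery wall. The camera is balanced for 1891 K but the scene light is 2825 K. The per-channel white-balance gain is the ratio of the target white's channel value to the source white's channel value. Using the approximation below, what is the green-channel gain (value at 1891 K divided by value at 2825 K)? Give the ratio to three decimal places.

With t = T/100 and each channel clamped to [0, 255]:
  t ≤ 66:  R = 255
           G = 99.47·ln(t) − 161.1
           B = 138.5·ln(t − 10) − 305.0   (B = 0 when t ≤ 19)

At 2825 K (t = 28.25):
  G = 99.47·ln 28.25 − 161.1 = 99.47·3.3411 − 161.1 = 171.239.
At 1891 K (t = 18.91):
  G = 99.47·ln 18.91 − 161.1 = 99.47·2.9397 − 161.1 = 131.311.
Gain = 131.311 / 171.239 = 0.7668 → 0.767.

0.767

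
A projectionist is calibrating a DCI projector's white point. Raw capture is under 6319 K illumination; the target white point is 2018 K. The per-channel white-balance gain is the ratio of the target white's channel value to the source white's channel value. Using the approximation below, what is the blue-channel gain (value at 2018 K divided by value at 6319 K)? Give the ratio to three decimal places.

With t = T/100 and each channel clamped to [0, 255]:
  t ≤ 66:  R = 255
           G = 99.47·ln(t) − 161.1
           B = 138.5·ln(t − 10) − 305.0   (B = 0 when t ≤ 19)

At 6319 K (t = 63.19):
  B = 138.5·ln(63.19 − 10) − 305.0 = 138.5·ln 53.19 − 305.0 = 138.5·3.9739 − 305.0 = 245.381.
At 2018 K (t = 20.18):
  B = 138.5·ln(20.18 − 10) − 305.0 = 138.5·ln 10.18 − 305.0 = 138.5·2.3204 − 305.0 = 16.379.
Gain = 16.379 / 245.381 = 0.0667 → 0.067.

0.067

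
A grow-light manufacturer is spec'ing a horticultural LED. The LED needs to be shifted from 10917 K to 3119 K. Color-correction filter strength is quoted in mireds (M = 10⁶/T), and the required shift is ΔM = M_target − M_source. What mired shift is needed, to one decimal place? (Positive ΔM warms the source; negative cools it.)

+229.0 mireds

M_source = 10⁶/10917 = 91.600; M_target = 10⁶/3119 = 320.616.
ΔM = 320.616 − 91.600 = 229.015 → +229.0 mireds, a warming shift.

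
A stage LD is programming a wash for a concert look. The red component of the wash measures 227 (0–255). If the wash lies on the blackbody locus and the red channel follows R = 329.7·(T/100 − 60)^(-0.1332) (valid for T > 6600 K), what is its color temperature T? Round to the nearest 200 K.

(t − 60)^(-0.1332) = 227/329.7 = 0.68850.
t − 60 = 0.68850^(1/-0.1332) = 0.68850^(-7.508) = 16.478, so t = 76.478.
T = 100·t = 7648 K → 7600 K to the nearest 200 K.

7600 K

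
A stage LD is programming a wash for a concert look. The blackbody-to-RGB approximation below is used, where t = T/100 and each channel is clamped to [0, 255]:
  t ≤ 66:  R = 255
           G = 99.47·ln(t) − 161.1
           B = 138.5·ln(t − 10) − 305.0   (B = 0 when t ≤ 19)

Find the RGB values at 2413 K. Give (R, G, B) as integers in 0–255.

(255, 156, 62)

t = 2413/100 = 24.13; the t ≤ 66 branch applies.
R = 255 by definition for t ≤ 66.
G = 99.47·ln 24.13 − 161.1 = 99.47·3.1835 − 161.1 = 155.558.
B = 138.5·ln(24.13 − 10) − 305.0 = 138.5·ln 14.13 − 305.0 = 138.5·2.6483 − 305.0 = 61.790.
Rounded: (255, 156, 62).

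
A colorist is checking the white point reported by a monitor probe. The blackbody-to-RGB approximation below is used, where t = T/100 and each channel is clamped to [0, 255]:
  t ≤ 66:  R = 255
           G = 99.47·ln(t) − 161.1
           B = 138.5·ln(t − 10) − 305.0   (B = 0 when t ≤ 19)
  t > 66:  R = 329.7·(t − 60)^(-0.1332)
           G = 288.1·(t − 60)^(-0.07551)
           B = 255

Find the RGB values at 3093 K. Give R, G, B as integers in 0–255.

t = 3093/100 = 30.93; the t ≤ 66 branch applies.
R = 255 by definition for t ≤ 66.
G = 99.47·ln 30.93 − 161.1 = 99.47·3.4317 − 161.1 = 180.254.
B = 138.5·ln(30.93 − 10) − 305.0 = 138.5·ln 20.93 − 305.0 = 138.5·3.0412 − 305.0 = 116.204.
Rounded: (255, 180, 116).

R=255, G=180, B=116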